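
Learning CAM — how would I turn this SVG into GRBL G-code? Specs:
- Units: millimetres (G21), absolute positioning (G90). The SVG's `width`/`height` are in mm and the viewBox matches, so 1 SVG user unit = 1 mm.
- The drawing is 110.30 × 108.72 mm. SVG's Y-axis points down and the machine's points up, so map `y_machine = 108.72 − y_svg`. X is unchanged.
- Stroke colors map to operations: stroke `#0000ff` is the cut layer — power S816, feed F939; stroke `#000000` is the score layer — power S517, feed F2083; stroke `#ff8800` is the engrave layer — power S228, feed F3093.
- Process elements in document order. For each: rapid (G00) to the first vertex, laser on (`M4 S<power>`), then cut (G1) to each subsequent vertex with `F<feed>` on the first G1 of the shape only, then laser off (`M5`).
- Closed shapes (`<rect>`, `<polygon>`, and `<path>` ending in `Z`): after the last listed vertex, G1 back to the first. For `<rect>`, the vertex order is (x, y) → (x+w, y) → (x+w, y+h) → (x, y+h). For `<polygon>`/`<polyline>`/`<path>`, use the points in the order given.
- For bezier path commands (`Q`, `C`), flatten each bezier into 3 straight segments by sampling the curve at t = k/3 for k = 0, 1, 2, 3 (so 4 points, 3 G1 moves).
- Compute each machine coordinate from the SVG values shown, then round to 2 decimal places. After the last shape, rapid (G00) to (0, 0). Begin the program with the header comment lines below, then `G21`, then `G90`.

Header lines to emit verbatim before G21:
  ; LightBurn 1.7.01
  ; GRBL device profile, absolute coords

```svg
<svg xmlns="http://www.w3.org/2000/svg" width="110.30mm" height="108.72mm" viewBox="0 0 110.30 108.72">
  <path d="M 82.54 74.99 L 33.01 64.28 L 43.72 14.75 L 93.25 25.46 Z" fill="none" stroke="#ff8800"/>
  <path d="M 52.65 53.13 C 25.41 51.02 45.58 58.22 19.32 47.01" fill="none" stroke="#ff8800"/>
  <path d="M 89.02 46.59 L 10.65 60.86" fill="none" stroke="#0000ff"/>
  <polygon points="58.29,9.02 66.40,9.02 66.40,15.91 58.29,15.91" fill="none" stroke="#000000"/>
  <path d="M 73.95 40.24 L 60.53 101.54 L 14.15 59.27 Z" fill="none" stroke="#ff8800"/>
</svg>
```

; LightBurn 1.7.01
; GRBL device profile, absolute coords
G21
G90
G00 X82.54 Y33.73
M4 S228
G1 X33.01 Y44.44 F3093
G1 X43.72 Y93.97
G1 X93.25 Y83.26
G1 X82.54 Y33.73
M5
G00 X52.65 Y55.59
M4 S228
G1 X37.74 Y55.62 F3093
G1 X33.58 Y55.61
G1 X19.32 Y61.71
M5
G00 X89.02 Y62.13
M4 S816
G1 X10.65 Y47.86 F939
M5
G00 X58.29 Y99.70
M4 S517
G1 X66.40 Y99.70 F2083
G1 X66.40 Y92.81
G1 X58.29 Y92.81
G1 X58.29 Y99.70
M5
G00 X73.95 Y68.48
M4 S228
G1 X60.53 Y7.18 F3093
G1 X14.15 Y49.45
G1 X73.95 Y68.48
M5
G00 X0.00 Y0.00

1 u = 1 mm; y_m = 108.72 − y.

[1] `<path>` regular polygon, #ff8800→engrave S228 F3093: (82.54,33.73) → (33.01,44.44) → (43.72,93.97) → (93.25,83.26) → (82.54,33.73) (closed)

[2] `<path>` cubic bezier, #ff8800→engrave S228 F3093: (52.65,55.59) → (37.74,55.62) → (33.58,55.61) → (19.32,61.71)

[3] `<path>` line segment, #0000ff→cut S816 F939: (89.02,62.13) → (10.65,47.86)

[4] `<polygon>` rectangle, #000000→score S517 F2083: (58.29,99.70) → (66.40,99.70) → (66.40,92.81) → (58.29,92.81) → (58.29,99.70) (closed)

[5] `<path>` regular polygon, #ff8800→engrave S228 F3093: (73.95,68.48) → (60.53,7.18) → (14.15,49.45) → (73.95,68.48) (closed)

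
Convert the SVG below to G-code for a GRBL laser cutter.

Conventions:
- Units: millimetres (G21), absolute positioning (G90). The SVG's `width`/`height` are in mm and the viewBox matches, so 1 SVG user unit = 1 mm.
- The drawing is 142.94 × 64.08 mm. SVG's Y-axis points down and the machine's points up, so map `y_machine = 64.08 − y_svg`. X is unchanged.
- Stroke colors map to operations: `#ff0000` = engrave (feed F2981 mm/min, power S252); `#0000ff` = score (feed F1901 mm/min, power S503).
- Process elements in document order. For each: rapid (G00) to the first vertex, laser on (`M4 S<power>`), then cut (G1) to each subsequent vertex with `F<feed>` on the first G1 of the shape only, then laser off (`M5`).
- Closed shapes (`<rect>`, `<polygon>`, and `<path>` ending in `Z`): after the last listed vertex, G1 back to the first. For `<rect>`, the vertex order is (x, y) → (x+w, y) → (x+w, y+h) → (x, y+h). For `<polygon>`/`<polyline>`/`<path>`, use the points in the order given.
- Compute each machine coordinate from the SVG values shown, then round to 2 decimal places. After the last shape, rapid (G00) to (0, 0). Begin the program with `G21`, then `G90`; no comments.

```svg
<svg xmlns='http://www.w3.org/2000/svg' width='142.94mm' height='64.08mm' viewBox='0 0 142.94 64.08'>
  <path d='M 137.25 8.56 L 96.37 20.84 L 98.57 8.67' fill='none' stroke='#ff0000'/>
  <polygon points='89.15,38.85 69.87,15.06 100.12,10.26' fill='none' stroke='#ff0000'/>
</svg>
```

G21
G90
G00 X137.25 Y55.52
M4 S252
G1 X96.37 Y43.24 F2981
G1 X98.57 Y55.41
M5
G00 X89.15 Y25.23
M4 S252
G1 X69.87 Y49.02 F2981
G1 X100.12 Y53.82
G1 X89.15 Y25.23
M5
G00 X0.00 Y0.00

Since the viewBox matches the mm dimensions, user units are millimetres directly. The only transform is the Y-flip y_m = 64.08 − y_svg.

Shape 1 is a open polyline drawn with `<path>`. Its stroke #ff0000 means engrave at S252, F2981. After flipping Y the toolpath is (137.25,55.52) → (96.37,43.24) → (98.57,55.41).

Shape 2 is a regular polygon drawn with `<polygon>`. Its stroke #ff0000 means engrave at S252, F2981. After flipping Y the toolpath is (89.15,25.23) → (69.87,49.02) → (100.12,53.82) → (89.15,25.23), returning to the start.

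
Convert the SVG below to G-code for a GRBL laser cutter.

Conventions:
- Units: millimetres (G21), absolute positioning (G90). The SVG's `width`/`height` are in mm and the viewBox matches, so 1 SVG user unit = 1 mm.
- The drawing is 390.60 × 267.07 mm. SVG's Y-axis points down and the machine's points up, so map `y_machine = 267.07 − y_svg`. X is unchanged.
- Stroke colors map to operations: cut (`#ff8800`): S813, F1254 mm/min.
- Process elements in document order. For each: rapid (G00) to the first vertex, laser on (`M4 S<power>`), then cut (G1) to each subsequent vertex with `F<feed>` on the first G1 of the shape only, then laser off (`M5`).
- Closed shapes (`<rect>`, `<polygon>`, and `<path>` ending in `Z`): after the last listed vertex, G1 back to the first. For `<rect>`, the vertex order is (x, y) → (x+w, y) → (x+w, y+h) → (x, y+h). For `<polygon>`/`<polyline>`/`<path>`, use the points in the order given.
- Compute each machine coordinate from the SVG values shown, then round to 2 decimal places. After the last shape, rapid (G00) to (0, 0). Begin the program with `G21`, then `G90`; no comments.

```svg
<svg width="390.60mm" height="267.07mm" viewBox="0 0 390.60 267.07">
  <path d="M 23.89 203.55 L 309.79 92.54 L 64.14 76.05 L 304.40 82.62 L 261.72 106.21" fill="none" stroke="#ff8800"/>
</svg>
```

G21
G90
G00 X23.89 Y63.52
M4 S813
G1 X309.79 Y174.53 F1254
G1 X64.14 Y191.02
G1 X304.40 Y184.45
G1 X261.72 Y160.86
M5
G00 X0.00 Y0.00

Since the viewBox matches the mm dimensions, user units are millimetres directly. The only transform is the Y-flip y_m = 267.07 − y_svg.

Shape 1 is a open polyline drawn with `<path>`. Its stroke #ff8800 means cut at S813, F1254. After flipping Y the toolpath is (23.89,63.52) → (309.79,174.53) → (64.14,191.02) → (304.40,184.45) → (261.72,160.86).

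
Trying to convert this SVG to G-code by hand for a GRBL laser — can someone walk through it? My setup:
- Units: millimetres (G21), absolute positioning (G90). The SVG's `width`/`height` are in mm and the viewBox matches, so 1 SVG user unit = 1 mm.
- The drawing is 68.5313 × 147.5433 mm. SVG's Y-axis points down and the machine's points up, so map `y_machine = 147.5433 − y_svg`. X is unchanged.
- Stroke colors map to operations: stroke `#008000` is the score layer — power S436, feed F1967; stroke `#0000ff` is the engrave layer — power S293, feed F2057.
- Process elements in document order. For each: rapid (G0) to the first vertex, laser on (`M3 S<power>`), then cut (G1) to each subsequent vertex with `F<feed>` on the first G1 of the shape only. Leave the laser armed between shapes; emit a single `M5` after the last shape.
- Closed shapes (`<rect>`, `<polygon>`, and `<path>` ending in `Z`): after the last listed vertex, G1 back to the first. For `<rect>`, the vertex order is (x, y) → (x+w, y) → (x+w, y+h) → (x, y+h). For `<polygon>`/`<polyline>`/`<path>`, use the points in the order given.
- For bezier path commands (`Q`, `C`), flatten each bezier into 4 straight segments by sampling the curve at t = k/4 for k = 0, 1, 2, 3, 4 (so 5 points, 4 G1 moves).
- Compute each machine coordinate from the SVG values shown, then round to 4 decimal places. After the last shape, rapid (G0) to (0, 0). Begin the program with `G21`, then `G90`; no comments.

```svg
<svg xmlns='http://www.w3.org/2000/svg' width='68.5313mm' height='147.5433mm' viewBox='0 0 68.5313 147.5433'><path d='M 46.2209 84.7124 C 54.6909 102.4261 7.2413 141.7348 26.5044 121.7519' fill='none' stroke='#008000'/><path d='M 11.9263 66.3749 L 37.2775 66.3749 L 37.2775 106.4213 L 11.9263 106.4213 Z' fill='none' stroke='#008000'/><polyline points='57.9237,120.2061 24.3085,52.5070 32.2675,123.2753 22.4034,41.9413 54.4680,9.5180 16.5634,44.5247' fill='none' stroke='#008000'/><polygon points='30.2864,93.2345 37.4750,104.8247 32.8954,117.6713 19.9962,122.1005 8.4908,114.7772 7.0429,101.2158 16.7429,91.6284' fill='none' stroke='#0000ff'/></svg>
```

G21
G90
G0 X46.2209 Y62.8309
M3 S436
G1 X44.0046 Y46.7604 F1967
G1 X32.3152 Y30.1749
G1 X22.6496 Y20.6575
G1 X26.5044 Y25.7914
G0 X11.9263 Y81.1684
M3 S436
G1 X37.2775 Y81.1684 F1967
G1 X37.2775 Y41.1220
G1 X11.9263 Y41.1220
G1 X11.9263 Y81.1684
G0 X57.9237 Y27.3372
M3 S436
G1 X24.3085 Y95.0363 F1967
G1 X32.2675 Y24.2680
G1 X22.4034 Y105.6020
G1 X54.4680 Y138.0253
G1 X16.5634 Y103.0186
G0 X30.2864 Y54.3088
M3 S293
G1 X37.4750 Y42.7186 F2057
G1 X32.8954 Y29.8720
G1 X19.9962 Y25.4428
G1 X8.4908 Y32.7661
G1 X7.0429 Y46.3275
G1 X16.7429 Y55.9149
G1 X30.2864 Y54.3088
M5
G0 X0.0000 Y0.0000

Since the viewBox matches the mm dimensions, user units are millimetres directly. The only transform is the Y-flip y_m = 147.5433 − y_svg.

Shape 1 is a cubic bezier drawn with `<path>`. Its stroke #008000 means score at S436, F1967. After flipping Y the toolpath is (46.2209,62.8309) → (44.0046,46.7604) → (32.3152,30.1749) → (22.6496,20.6575) → (26.5044,25.7914).

Shape 2 is a rectangle drawn with `<path>`. Its stroke #008000 means score at S436, F1967. After flipping Y the toolpath is (11.9263,81.1684) → (37.2775,81.1684) → (37.2775,41.1220) → (11.9263,41.1220) → (11.9263,81.1684), returning to the start.

Shape 3 is a open polyline drawn with `<polyline>`. Its stroke #008000 means score at S436, F1967. After flipping Y the toolpath is (57.9237,27.3372) → (24.3085,95.0363) → (32.2675,24.2680) → (22.4034,105.6020) → (54.4680,138.0253) → (16.5634,103.0186).

Shape 4 is a regular polygon drawn with `<polygon>`. Its stroke #0000ff means engrave at S293, F2057. After flipping Y the toolpath is (30.2864,54.3088) → (37.4750,42.7186) → (32.8954,29.8720) → (19.9962,25.4428) → (8.4908,32.7661) → (7.0429,46.3275) → (16.7429,55.9149) → (30.2864,54.3088), returning to the start.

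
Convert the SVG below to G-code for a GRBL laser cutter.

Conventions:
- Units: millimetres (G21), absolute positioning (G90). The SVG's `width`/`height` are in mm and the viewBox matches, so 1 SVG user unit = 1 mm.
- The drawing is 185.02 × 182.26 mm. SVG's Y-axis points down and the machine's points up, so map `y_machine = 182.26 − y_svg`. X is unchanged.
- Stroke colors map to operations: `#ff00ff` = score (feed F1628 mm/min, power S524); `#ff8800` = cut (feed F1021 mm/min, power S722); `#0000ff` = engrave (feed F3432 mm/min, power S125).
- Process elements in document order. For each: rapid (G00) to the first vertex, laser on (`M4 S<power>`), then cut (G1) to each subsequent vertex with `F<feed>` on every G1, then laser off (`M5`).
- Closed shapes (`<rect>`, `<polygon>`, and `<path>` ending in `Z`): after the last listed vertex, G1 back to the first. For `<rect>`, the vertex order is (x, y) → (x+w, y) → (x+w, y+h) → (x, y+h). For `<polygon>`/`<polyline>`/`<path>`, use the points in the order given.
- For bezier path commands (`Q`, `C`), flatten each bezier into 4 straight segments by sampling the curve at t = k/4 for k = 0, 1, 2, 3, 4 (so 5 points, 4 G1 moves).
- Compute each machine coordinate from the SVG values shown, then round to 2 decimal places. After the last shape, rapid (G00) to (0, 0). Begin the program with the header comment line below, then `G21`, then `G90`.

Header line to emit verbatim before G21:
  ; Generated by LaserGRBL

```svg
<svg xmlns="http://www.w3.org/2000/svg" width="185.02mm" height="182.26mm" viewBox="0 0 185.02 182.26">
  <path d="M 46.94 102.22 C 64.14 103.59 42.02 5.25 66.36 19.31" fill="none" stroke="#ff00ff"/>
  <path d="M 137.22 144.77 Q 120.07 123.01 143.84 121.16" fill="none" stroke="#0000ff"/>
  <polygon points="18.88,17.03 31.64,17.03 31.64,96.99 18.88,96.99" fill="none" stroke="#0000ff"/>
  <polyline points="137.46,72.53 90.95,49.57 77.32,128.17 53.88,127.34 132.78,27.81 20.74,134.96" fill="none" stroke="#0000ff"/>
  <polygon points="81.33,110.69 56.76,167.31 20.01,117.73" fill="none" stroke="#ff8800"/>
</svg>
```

; Generated by LaserGRBL
G21
G90
G00 X46.94 Y80.04
M4 S524
G1 X53.81 Y94.39 F1628
G1 X53.97 Y126.25 F1628
G1 X55.48 Y155.73 F1628
G1 X66.36 Y162.95 F1628
M5
G00 X137.22 Y37.49
M4 S125
G1 X131.20 Y47.13 F3432
G1 X130.30 Y54.27 F3432
G1 X134.51 Y58.93 F3432
G1 X143.84 Y61.10 F3432
M5
G00 X18.88 Y165.23
M4 S125
G1 X31.64 Y165.23 F3432
G1 X31.64 Y85.27 F3432
G1 X18.88 Y85.27 F3432
G1 X18.88 Y165.23 F3432
M5
G00 X137.46 Y109.73
M4 S125
G1 X90.95 Y132.69 F3432
G1 X77.32 Y54.09 F3432
G1 X53.88 Y54.92 F3432
G1 X132.78 Y154.45 F3432
G1 X20.74 Y47.30 F3432
M5
G00 X81.33 Y71.57
M4 S722
G1 X56.76 Y14.95 F1021
G1 X20.01 Y64.53 F1021
G1 X81.33 Y71.57 F1021
M5
G00 X0.00 Y0.00

viewBox `0 0 185.02 182.26` with mm width/height → 1 unit = 1 mm. Flip: y_m = 182.26 − y_svg.

**Shape 1** — `<path>` cubic bezier, stroke `#ff00ff` → score (S524, F1628). Control points (SVG): P0=(46.94,102.22), P1=(64.14,103.59), P2=(42.02,5.25), P3=(66.36,19.31); sampled at t=k/4. Machine vertices: (46.94,80.04) → (53.81,94.39) → (53.97,126.25) → (55.48,155.73) → (66.36,162.95). Open path.

**Shape 2** — `<path>` quadratic bezier, stroke `#0000ff` → engrave (S125, F3432). Control points (SVG): P0=(137.22,144.77), P1=(120.07,123.01), P2=(143.84,121.16); sampled at t=k/4. Machine vertices: (137.22,37.49) → (131.20,47.13) → (130.30,54.27) → (134.51,58.93) → (143.84,61.10). Open path.

**Shape 3** — `<polygon>` rectangle, stroke `#0000ff` → engrave (S125, F3432). Machine vertices: (18.88,165.23) → (31.64,165.23) → (31.64,85.27) → (18.88,85.27) → (18.88,165.23). Closed: final G1 returns to the first vertex.

**Shape 4** — `<polyline>` open polyline, stroke `#0000ff` → engrave (S125, F3432). Machine vertices: (137.46,109.73) → (90.95,132.69) → (77.32,54.09) → (53.88,54.92) → (132.78,154.45) → (20.74,47.30). Open path.

**Shape 5** — `<polygon>` regular polygon, stroke `#ff8800` → cut (S722, F1021). Machine vertices: (81.33,71.57) → (56.76,14.95) → (20.01,64.53) → (81.33,71.57). Closed: final G1 returns to the first vertex.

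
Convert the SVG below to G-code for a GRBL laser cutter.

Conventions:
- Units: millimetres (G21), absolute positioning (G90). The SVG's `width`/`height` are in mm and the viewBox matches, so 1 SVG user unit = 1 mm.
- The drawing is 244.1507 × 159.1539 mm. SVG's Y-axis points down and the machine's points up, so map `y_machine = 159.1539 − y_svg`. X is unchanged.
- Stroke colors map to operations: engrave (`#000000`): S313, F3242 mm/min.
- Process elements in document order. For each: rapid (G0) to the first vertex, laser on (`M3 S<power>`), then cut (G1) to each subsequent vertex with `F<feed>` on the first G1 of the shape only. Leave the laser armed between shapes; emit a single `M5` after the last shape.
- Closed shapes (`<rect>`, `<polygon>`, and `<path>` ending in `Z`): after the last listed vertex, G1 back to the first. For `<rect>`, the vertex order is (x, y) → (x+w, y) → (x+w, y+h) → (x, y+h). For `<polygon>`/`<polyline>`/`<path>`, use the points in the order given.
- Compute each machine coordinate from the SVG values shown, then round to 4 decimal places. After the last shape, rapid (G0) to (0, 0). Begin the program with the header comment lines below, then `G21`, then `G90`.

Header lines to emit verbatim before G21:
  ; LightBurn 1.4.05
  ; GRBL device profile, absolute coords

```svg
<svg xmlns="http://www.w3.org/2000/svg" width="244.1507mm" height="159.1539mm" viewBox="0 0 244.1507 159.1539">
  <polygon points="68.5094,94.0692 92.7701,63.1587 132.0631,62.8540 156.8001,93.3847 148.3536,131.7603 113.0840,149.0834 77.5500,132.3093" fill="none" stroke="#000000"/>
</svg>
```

; LightBurn 1.4.05
; GRBL device profile, absolute coords
G21
G90
G0 X68.5094 Y65.0847
M3 S313
G1 X92.7701 Y95.9952 F3242
G1 X132.0631 Y96.2999
G1 X156.8001 Y65.7692
G1 X148.3536 Y27.3936
G1 X113.0840 Y10.0705
G1 X77.5500 Y26.8446
G1 X68.5094 Y65.0847
M5
G0 X0.0000 Y0.0000

Since the viewBox matches the mm dimensions, user units are millimetres directly. The only transform is the Y-flip y_m = 159.1539 − y_svg.

Shape 1 is a regular polygon drawn with `<polygon>`. Its stroke #000000 means engrave at S313, F3242. After flipping Y the toolpath is (68.5094,65.0847) → (92.7701,95.9952) → (132.0631,96.2999) → (156.8001,65.7692) → (148.3536,27.3936) → (113.0840,10.0705) → (77.5500,26.8446) → (68.5094,65.0847), returning to the start.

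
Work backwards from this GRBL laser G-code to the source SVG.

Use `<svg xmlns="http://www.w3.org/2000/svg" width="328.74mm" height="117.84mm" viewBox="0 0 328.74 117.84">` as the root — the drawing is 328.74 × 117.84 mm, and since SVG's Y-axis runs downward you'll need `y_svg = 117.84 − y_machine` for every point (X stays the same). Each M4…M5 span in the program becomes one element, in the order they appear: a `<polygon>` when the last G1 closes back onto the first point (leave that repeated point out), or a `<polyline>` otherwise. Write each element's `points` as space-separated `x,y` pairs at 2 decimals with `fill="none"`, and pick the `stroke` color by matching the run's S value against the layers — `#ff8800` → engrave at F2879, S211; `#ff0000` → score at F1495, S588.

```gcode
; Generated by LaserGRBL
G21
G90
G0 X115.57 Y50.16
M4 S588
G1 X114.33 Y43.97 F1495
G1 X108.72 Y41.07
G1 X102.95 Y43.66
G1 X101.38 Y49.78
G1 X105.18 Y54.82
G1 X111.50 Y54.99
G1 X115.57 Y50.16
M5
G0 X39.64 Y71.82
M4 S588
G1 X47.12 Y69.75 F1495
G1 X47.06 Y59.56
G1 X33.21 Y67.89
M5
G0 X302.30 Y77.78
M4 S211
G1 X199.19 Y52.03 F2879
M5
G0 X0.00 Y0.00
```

Each laser-on run becomes one SVG element. Flip Y back into SVG space with y_svg = 117.84 − y_machine.

Run 1: the run's S588 means `#ff0000` (score). The run returns to its start, so emit a `<polygon>` with points (Y-flipped): 115.57,67.68 114.33,73.87 108.72,76.77 102.95,74.18 101.38,68.06 105.18,63.02 111.50,62.85.

Run 2: power S588 maps to stroke `#ff0000` (score). The run is open, so emit a `<polyline>` with points (Y-flipped): 39.64,46.02 47.12,48.09 47.06,58.28 33.21,49.95.

Run 3: the run's S211 means `#ff8800` (engrave). The run is open, so emit a `<polyline>` with points (Y-flipped): 302.30,40.06 199.19,65.81.

<svg xmlns="http://www.w3.org/2000/svg" width="328.74mm" height="117.84mm" viewBox="0 0 328.74 117.84">
  <polygon points="115.57,67.68 114.33,73.87 108.72,76.77 102.95,74.18 101.38,68.06 105.18,63.02 111.50,62.85" fill="none" stroke="#ff0000"/>
  <polyline points="39.64,46.02 47.12,48.09 47.06,58.28 33.21,49.95" fill="none" stroke="#ff0000"/>
  <polyline points="302.30,40.06 199.19,65.81" fill="none" stroke="#ff8800"/>
</svg>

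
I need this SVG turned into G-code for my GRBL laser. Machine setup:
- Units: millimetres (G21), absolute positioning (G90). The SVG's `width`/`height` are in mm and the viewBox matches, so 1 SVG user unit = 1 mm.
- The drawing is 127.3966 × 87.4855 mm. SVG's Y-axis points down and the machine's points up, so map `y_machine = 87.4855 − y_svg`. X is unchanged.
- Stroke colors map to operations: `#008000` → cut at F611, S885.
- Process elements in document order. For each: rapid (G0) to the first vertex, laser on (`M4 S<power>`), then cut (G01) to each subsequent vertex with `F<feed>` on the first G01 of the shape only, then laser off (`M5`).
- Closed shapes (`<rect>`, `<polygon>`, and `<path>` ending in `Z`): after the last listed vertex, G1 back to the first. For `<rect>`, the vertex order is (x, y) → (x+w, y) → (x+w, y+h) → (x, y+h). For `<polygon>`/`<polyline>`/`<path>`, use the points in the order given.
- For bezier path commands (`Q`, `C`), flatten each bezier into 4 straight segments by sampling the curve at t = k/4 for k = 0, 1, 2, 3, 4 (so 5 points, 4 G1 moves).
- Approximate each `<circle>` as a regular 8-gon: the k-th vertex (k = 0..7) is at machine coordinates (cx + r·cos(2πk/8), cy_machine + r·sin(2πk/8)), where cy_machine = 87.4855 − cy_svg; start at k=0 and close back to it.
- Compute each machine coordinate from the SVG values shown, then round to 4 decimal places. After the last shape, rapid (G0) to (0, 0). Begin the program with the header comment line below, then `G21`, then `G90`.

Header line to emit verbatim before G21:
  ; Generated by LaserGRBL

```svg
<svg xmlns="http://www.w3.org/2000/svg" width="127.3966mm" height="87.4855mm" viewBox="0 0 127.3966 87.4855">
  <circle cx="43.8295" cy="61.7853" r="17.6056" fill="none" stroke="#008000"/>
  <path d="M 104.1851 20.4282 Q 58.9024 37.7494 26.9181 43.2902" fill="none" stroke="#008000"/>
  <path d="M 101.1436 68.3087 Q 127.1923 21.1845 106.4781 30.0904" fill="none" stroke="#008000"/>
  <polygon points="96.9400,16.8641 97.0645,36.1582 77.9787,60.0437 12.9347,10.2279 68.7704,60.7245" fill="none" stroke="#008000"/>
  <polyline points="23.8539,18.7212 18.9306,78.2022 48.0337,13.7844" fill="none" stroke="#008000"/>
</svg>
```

; Generated by LaserGRBL
G21
G90
G0 X61.4351 Y25.7002
M4 S885
G01 X56.2785 Y38.1492 F611
G01 X43.8295 Y43.3058
G01 X31.3805 Y38.1492
G01 X26.2239 Y25.7002
G01 X31.3805 Y13.2512
G01 X43.8295 Y8.0946
G01 X56.2785 Y13.2512
G01 X61.4351 Y25.7002
M5
G0 X104.1851 Y67.0573
M4 S885
G01 X82.3749 Y59.1330 F611
G01 X62.2270 Y52.6812
G01 X43.7414 Y47.7020
G01 X26.9181 Y44.1953
M5
G0 X101.1436 Y19.1768
M4 S885
G01 X111.2453 Y39.2370 F611
G01 X115.5016 Y52.2935
G01 X113.9125 Y58.3462
G01 X106.4781 Y57.3951
M5
G0 X96.9400 Y70.6214
M4 S885
G01 X97.0645 Y51.3273 F611
G01 X77.9787 Y27.4418
G01 X12.9347 Y77.2576
G01 X68.7704 Y26.7610
G01 X96.9400 Y70.6214
M5
G0 X23.8539 Y68.7643
M4 S885
G01 X18.9306 Y9.2833 F611
G01 X48.0337 Y73.7011
M5
G0 X0.0000 Y0.0000

Since the viewBox matches the mm dimensions, user units are millimetres directly. The only transform is the Y-flip y_m = 87.4855 − y_svg.

Shape 1 is a circle drawn with `<circle>`. Its stroke #008000 means cut at S885, F611. After flipping Y the toolpath is (61.4351,25.7002) → (56.2785,38.1492) → (43.8295,43.3058) → (31.3805,38.1492) → (26.2239,25.7002) → (31.3805,13.2512) → (43.8295,8.0946) → (56.2785,13.2512) → (61.4351,25.7002), returning to the start.

Shape 2 is a quadratic bezier drawn with `<path>`. Its stroke #008000 means cut at S885, F611. After flipping Y the toolpath is (104.1851,67.0573) → (82.3749,59.1330) → (62.2270,52.6812) → (43.7414,47.7020) → (26.9181,44.1953).

Shape 3 is a quadratic bezier drawn with `<path>`. Its stroke #008000 means cut at S885, F611. After flipping Y the toolpath is (101.1436,19.1768) → (111.2453,39.2370) → (115.5016,52.2935) → (113.9125,58.3462) → (106.4781,57.3951).

Shape 4 is a closed polygon drawn with `<polygon>`. Its stroke #008000 means cut at S885, F611. After flipping Y the toolpath is (96.9400,70.6214) → (97.0645,51.3273) → (77.9787,27.4418) → (12.9347,77.2576) → (68.7704,26.7610) → (96.9400,70.6214), returning to the start.

Shape 5 is a open polyline drawn with `<polyline>`. Its stroke #008000 means cut at S885, F611. After flipping Y the toolpath is (23.8539,68.7643) → (18.9306,9.2833) → (48.0337,73.7011).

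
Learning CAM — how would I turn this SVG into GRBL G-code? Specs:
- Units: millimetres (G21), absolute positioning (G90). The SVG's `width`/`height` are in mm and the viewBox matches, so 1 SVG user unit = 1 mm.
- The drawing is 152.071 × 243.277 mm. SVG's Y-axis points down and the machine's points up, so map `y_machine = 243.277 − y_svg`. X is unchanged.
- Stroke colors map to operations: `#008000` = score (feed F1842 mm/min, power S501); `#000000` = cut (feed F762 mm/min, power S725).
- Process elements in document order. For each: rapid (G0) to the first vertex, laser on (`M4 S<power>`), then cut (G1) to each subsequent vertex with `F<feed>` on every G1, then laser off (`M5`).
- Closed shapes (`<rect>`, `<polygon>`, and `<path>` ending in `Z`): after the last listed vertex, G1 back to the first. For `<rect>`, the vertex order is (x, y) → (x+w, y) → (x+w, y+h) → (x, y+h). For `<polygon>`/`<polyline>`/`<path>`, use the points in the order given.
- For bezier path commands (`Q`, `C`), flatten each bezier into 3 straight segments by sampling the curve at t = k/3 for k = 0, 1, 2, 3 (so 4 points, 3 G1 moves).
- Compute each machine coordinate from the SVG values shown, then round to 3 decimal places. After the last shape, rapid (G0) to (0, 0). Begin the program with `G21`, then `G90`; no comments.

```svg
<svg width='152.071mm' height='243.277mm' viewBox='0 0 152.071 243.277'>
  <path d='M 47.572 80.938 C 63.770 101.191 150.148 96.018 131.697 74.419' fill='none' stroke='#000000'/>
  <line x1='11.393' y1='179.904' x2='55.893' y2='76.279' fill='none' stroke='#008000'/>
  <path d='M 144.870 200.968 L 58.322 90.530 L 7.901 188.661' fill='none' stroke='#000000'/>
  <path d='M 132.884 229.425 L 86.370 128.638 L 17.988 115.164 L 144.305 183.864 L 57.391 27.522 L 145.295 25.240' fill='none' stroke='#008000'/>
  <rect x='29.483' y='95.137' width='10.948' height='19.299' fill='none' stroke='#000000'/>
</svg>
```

G21
G90
G0 X47.572 Y162.339
M4 S725
G1 X80.682 Y150.228 F762
G1 X121.687 Y153.068 F762
G1 X131.697 Y168.858 F762
M5
G0 X11.393 Y63.373
M4 S501
G1 X55.893 Y166.998 F1842
M5
G0 X144.870 Y42.309
M4 S725
G1 X58.322 Y152.747 F762
G1 X7.901 Y54.616 F762
M5
G0 X132.884 Y13.852
M4 S501
G1 X86.370 Y114.639 F1842
G1 X17.988 Y128.113 F1842
G1 X144.305 Y59.413 F1842
G1 X57.391 Y215.755 F1842
G1 X145.295 Y218.037 F1842
M5
G0 X29.483 Y148.140
M4 S725
G1 X40.431 Y148.140 F762
G1 X40.431 Y128.841 F762
G1 X29.483 Y128.841 F762
G1 X29.483 Y148.140 F762
M5
G0 X0.000 Y0.000

Since the viewBox matches the mm dimensions, user units are millimetres directly. The only transform is the Y-flip y_m = 243.277 − y_svg.

Shape 1 is a cubic bezier drawn with `<path>`. Its stroke #000000 means cut at S725, F762. After flipping Y the toolpath is (47.572,162.339) → (80.682,150.228) → (121.687,153.068) → (131.697,168.858).

Shape 2 is a line segment drawn with `<line>`. Its stroke #008000 means score at S501, F1842. After flipping Y the toolpath is (11.393,63.373) → (55.893,166.998).

Shape 3 is a open polyline drawn with `<path>`. Its stroke #000000 means cut at S725, F762. After flipping Y the toolpath is (144.870,42.309) → (58.322,152.747) → (7.901,54.616).

Shape 4 is a open polyline drawn with `<path>`. Its stroke #008000 means score at S501, F1842. After flipping Y the toolpath is (132.884,13.852) → (86.370,114.639) → (17.988,128.113) → (144.305,59.413) → (57.391,215.755) → (145.295,218.037).

Shape 5 is a rectangle drawn with `<rect>`. Its stroke #000000 means cut at S725, F762. After flipping Y the toolpath is (29.483,148.140) → (40.431,148.140) → (40.431,128.841) → (29.483,128.841) → (29.483,148.140), returning to the start.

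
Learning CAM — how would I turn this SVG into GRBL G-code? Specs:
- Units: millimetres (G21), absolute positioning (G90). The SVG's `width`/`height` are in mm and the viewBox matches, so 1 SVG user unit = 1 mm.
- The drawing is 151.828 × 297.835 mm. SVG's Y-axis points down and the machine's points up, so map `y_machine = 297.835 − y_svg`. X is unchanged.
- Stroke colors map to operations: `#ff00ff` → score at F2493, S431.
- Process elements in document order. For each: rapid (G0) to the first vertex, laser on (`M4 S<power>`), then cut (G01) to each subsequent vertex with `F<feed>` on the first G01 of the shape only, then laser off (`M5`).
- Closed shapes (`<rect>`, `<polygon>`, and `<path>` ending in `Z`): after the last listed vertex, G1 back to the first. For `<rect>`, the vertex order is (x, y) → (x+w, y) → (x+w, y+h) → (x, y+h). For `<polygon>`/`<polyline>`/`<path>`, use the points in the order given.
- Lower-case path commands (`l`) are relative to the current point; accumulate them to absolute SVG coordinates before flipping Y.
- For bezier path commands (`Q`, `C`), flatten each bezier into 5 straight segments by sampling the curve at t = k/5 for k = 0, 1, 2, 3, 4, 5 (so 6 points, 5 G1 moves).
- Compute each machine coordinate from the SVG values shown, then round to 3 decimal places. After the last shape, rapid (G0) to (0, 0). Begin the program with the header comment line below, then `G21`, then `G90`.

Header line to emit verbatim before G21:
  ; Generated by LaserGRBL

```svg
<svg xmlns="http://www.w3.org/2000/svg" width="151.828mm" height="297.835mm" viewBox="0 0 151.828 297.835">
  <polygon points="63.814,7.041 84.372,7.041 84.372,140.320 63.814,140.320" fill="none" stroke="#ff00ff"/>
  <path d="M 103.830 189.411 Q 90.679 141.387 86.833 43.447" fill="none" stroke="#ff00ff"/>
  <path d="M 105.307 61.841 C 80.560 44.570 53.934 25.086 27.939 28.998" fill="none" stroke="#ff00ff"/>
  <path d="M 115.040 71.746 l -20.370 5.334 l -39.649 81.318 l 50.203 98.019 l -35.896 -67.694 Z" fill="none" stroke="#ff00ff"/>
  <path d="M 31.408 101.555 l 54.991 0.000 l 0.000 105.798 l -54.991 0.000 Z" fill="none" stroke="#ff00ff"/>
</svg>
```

viewBox `0 0 151.828 297.835` with mm width/height → 1 unit = 1 mm. Flip: y_m = 297.835 − y_svg.

**Shape 1** — `<polygon>` rectangle, stroke `#ff00ff` → score (S431, F2493). Machine vertices: (63.814,290.794) → (84.372,290.794) → (84.372,157.515) → (63.814,157.515) → (63.814,290.794). Closed: final G1 returns to the first vertex.

**Shape 2** — `<path>` quadratic bezier, stroke `#ff00ff` → score (S431, F2493). Control points (SVG): P0=(103.830,189.411), P1=(90.679,141.387), P2=(86.833,43.447); sampled at t=k/5. Machine vertices: (103.830,108.424) → (98.942,129.630) → (94.798,154.830) → (91.399,184.023) → (88.744,217.209) → (86.833,254.388). Open path.

**Shape 3** — `<path>` cubic bezier, stroke `#ff00ff` → score (S431, F2493). Control points (SVG): P0=(105.307,61.841), P1=(80.560,44.570), P2=(53.934,25.086), P3=(27.939,28.998); sampled at t=k/5. Machine vertices: (105.307,235.994) → (90.253,246.417) → (74.869,256.142) → (59.275,263.940) → (43.592,268.582) → (27.939,268.837). Open path.

**Shape 4** — `<path>` closed polygon, stroke `#ff00ff` → score (S431, F2493). Machine vertices: (115.040,226.089) → (94.670,220.755) → (55.021,139.437) → (105.224,41.418) → (69.328,109.112) → (115.040,226.089). Closed: final G1 returns to the first vertex.

**Shape 5** — `<path>` rectangle, stroke `#ff00ff` → score (S431, F2493). Machine vertices: (31.408,196.280) → (86.399,196.280) → (86.399,90.482) → (31.408,90.482) → (31.408,196.280). Closed: final G1 returns to the first vertex.

; Generated by LaserGRBL
G21
G90
G0 X63.814 Y290.794
M4 S431
G01 X84.372 Y290.794 F2493
G01 X84.372 Y157.515
G01 X63.814 Y157.515
G01 X63.814 Y290.794
M5
G0 X103.830 Y108.424
M4 S431
G01 X98.942 Y129.630 F2493
G01 X94.798 Y154.830
G01 X91.399 Y184.023
G01 X88.744 Y217.209
G01 X86.833 Y254.388
M5
G0 X105.307 Y235.994
M4 S431
G01 X90.253 Y246.417 F2493
G01 X74.869 Y256.142
G01 X59.275 Y263.940
G01 X43.592 Y268.582
G01 X27.939 Y268.837
M5
G0 X115.040 Y226.089
M4 S431
G01 X94.670 Y220.755 F2493
G01 X55.021 Y139.437
G01 X105.224 Y41.418
G01 X69.328 Y109.112
G01 X115.040 Y226.089
M5
G0 X31.408 Y196.280
M4 S431
G01 X86.399 Y196.280 F2493
G01 X86.399 Y90.482
G01 X31.408 Y90.482
G01 X31.408 Y196.280
M5
G0 X0.000 Y0.000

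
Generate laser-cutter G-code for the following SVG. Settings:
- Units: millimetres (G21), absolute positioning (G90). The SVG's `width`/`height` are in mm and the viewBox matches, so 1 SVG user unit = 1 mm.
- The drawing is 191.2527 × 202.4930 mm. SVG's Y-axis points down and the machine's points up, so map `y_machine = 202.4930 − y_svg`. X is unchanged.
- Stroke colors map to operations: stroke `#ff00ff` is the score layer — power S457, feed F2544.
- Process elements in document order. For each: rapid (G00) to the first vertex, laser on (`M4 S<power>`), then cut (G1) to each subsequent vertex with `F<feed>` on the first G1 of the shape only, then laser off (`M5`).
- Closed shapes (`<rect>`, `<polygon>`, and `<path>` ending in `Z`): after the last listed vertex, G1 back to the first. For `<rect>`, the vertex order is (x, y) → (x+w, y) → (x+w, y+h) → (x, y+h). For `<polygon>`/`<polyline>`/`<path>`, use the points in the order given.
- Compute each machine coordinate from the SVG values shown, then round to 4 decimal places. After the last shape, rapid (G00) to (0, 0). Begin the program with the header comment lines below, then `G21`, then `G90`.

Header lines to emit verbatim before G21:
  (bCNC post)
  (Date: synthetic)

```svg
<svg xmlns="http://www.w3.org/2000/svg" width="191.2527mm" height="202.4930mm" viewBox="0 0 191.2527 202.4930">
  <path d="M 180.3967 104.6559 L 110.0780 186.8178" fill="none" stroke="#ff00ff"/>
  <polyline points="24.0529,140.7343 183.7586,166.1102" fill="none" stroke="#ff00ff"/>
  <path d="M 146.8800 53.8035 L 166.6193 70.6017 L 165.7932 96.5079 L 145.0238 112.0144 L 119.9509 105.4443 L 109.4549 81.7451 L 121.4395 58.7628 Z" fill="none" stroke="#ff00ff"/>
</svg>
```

(bCNC post)
(Date: synthetic)
G21
G90
G00 X180.3967 Y97.8371
M4 S457
G1 X110.0780 Y15.6752 F2544
M5
G00 X24.0529 Y61.7587
M4 S457
G1 X183.7586 Y36.3828 F2544
M5
G00 X146.8800 Y148.6895
M4 S457
G1 X166.6193 Y131.8913 F2544
G1 X165.7932 Y105.9851
G1 X145.0238 Y90.4786
G1 X119.9509 Y97.0487
G1 X109.4549 Y120.7479
G1 X121.4395 Y143.7302
G1 X146.8800 Y148.6895
M5
G00 X0.0000 Y0.0000

Since the viewBox matches the mm dimensions, user units are millimetres directly. The only transform is the Y-flip y_m = 202.4930 − y_svg.

Shape 1 is a line segment drawn with `<path>`. Its stroke #ff00ff means score at S457, F2544. After flipping Y the toolpath is (180.3967,97.8371) → (110.0780,15.6752).

Shape 2 is a line segment drawn with `<polyline>`. Its stroke #ff00ff means score at S457, F2544. After flipping Y the toolpath is (24.0529,61.7587) → (183.7586,36.3828).

Shape 3 is a regular polygon drawn with `<path>`. Its stroke #ff00ff means score at S457, F2544. After flipping Y the toolpath is (146.8800,148.6895) → (166.6193,131.8913) → (165.7932,105.9851) → (145.0238,90.4786) → (119.9509,97.0487) → (109.4549,120.7479) → (121.4395,143.7302) → (146.8800,148.6895), returning to the start.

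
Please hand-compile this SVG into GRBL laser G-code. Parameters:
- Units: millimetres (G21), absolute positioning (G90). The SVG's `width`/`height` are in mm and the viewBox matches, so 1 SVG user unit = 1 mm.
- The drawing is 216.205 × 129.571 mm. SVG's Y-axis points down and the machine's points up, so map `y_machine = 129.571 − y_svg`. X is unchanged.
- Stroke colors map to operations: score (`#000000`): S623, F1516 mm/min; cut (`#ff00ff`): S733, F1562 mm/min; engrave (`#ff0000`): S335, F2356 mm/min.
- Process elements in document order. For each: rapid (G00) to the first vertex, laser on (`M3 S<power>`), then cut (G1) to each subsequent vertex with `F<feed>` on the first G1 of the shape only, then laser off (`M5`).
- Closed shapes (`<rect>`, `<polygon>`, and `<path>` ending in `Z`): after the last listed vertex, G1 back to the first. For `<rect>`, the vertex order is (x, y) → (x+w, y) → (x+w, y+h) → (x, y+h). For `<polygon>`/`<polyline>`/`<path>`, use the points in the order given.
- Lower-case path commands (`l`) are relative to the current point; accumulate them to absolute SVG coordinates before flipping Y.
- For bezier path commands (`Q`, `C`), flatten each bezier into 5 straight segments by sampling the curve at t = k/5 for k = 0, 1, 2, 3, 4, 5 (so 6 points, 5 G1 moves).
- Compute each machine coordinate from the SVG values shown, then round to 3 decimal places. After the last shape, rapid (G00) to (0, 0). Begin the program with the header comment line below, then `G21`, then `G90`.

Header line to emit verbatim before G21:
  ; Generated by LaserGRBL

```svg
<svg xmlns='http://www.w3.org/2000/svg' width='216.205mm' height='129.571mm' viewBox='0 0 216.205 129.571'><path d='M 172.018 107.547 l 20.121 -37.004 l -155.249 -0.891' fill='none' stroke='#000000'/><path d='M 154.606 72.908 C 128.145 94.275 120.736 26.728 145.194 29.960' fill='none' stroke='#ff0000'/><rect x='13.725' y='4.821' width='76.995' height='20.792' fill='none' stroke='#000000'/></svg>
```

Since the viewBox matches the mm dimensions, user units are millimetres directly. The only transform is the Y-flip y_m = 129.571 − y_svg.

Shape 1 is a open polyline drawn with `<path>`. Its stroke #000000 means score at S623, F1516. After flipping Y the toolpath is (172.018,22.024) → (192.139,59.028) → (36.890,59.919).

Shape 2 is a cubic bezier drawn with `<path>`. Its stroke #ff0000 means engrave at S335, F2356. After flipping Y the toolpath is (154.606,56.663) → (141.118,53.235) → (132.818,63.481) → (130.320,79.736) → (134.241,94.334) → (145.194,99.611).

Shape 3 is a rectangle drawn with `<rect>`. Its stroke #000000 means score at S623, F1516. After flipping Y the toolpath is (13.725,124.750) → (90.720,124.750) → (90.720,103.958) → (13.725,103.958) → (13.725,124.750), returning to the start.

; Generated by LaserGRBL
G21
G90
G00 X172.018 Y22.024
M3 S623
G1 X192.139 Y59.028 F1516
G1 X36.890 Y59.919
M5
G00 X154.606 Y56.663
M3 S335
G1 X141.118 Y53.235 F2356
G1 X132.818 Y63.481
G1 X130.320 Y79.736
G1 X134.241 Y94.334
G1 X145.194 Y99.611
M5
G00 X13.725 Y124.750
M3 S623
G1 X90.720 Y124.750 F1516
G1 X90.720 Y103.958
G1 X13.725 Y103.958
G1 X13.725 Y124.750
M5
G00 X0.000 Y0.000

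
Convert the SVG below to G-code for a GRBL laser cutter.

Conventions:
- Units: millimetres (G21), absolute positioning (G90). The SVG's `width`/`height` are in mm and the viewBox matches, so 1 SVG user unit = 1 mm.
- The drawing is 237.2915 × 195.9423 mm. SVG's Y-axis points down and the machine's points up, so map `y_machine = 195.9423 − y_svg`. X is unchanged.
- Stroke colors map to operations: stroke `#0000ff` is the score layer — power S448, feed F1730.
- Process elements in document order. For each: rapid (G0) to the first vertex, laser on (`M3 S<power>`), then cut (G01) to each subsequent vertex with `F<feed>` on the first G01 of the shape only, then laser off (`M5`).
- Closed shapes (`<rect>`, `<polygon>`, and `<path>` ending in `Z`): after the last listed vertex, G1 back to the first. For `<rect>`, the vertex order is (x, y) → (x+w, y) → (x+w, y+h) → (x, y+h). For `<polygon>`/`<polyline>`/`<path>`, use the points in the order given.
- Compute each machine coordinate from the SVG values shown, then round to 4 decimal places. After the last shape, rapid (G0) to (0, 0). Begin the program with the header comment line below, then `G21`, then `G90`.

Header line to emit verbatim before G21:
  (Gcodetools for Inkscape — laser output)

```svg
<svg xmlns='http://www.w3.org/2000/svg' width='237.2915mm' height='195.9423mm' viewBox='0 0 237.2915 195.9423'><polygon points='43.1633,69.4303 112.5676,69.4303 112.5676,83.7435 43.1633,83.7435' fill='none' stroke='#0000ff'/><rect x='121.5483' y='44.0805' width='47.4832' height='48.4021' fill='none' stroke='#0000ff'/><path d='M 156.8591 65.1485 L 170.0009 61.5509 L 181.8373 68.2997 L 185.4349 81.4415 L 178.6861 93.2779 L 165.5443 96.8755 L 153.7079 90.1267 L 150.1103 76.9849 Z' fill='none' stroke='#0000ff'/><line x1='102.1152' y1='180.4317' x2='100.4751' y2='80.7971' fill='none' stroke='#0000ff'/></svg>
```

(Gcodetools for Inkscape — laser output)
G21
G90
G0 X43.1633 Y126.5120
M3 S448
G01 X112.5676 Y126.5120 F1730
G01 X112.5676 Y112.1988
G01 X43.1633 Y112.1988
G01 X43.1633 Y126.5120
M5
G0 X121.5483 Y151.8618
M3 S448
G01 X169.0315 Y151.8618 F1730
G01 X169.0315 Y103.4597
G01 X121.5483 Y103.4597
G01 X121.5483 Y151.8618
M5
G0 X156.8591 Y130.7938
M3 S448
G01 X170.0009 Y134.3914 F1730
G01 X181.8373 Y127.6426
G01 X185.4349 Y114.5008
G01 X178.6861 Y102.6644
G01 X165.5443 Y99.0668
G01 X153.7079 Y105.8156
G01 X150.1103 Y118.9574
G01 X156.8591 Y130.7938
M5
G0 X102.1152 Y15.5106
M3 S448
G01 X100.4751 Y115.1452 F1730
M5
G0 X0.0000 Y0.0000

1 u = 1 mm; y_m = 195.9423 − y.

[1] `<polygon>` rectangle, #0000ff→score S448 F1730: (43.1633,126.5120) → (112.5676,126.5120) → (112.5676,112.1988) → (43.1633,112.1988) → (43.1633,126.5120) (closed)

[2] `<rect>` rectangle, #0000ff→score S448 F1730: (121.5483,151.8618) → (169.0315,151.8618) → (169.0315,103.4597) → (121.5483,103.4597) → (121.5483,151.8618) (closed)

[3] `<path>` regular polygon, #0000ff→score S448 F1730: (156.8591,130.7938) → (170.0009,134.3914) → (181.8373,127.6426) → (185.4349,114.5008) → (178.6861,102.6644) → (165.5443,99.0668) → (153.7079,105.8156) → (150.1103,118.9574) → (156.8591,130.7938) (closed)

[4] `<line>` line segment, #0000ff→score S448 F1730: (102.1152,15.5106) → (100.4751,115.1452)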